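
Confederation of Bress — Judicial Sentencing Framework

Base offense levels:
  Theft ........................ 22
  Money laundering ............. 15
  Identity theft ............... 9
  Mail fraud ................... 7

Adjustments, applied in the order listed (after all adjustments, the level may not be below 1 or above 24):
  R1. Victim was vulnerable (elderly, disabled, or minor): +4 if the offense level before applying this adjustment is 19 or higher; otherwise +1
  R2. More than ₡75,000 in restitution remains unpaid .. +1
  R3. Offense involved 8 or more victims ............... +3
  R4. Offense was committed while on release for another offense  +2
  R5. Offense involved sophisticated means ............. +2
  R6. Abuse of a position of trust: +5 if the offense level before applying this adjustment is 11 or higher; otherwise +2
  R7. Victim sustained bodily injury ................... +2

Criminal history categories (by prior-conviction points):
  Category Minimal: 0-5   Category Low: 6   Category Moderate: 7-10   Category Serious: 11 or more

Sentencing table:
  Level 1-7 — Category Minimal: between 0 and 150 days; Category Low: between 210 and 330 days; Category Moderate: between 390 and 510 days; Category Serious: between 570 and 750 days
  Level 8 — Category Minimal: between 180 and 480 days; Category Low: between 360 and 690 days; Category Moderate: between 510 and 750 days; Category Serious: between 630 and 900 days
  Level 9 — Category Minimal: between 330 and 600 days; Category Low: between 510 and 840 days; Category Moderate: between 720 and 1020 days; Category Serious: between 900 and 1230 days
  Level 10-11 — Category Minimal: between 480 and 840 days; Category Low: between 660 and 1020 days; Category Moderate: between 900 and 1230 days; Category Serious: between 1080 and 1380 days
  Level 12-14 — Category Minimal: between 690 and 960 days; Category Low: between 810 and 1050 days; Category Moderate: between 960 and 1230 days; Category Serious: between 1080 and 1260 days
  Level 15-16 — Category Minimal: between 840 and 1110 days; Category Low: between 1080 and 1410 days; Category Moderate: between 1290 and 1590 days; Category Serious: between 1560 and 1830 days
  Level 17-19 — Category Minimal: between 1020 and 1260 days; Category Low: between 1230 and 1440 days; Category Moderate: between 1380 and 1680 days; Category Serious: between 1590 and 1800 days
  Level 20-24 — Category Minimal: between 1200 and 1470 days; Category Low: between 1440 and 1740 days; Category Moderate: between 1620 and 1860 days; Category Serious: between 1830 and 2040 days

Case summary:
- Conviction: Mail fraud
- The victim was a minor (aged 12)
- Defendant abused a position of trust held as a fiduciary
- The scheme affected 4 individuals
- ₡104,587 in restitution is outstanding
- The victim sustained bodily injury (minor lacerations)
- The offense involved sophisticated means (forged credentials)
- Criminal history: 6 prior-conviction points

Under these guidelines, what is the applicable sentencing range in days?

Base offense level for mail fraud: 7.
R1 applies (level before this adjustment is 7 < 19, so +1): 7 + 1 = 8.
R2 applies: 8 + 1 = 9.
R3 does not apply.
R4 does not apply.
R5 applies: 9 + 2 = 11.
R6 applies (level before this adjustment is 11 ≥ 11, so +5): 11 + 5 = 16.
R7 applies: 16 + 2 = 18.
Final offense level: 18.
Criminal history: 6 prior points → Category Low (6).
Level 18 falls in the 17-19 band.
Grid: Level 17-19 × Category Low = 1230-1440 days.

1230-1440 days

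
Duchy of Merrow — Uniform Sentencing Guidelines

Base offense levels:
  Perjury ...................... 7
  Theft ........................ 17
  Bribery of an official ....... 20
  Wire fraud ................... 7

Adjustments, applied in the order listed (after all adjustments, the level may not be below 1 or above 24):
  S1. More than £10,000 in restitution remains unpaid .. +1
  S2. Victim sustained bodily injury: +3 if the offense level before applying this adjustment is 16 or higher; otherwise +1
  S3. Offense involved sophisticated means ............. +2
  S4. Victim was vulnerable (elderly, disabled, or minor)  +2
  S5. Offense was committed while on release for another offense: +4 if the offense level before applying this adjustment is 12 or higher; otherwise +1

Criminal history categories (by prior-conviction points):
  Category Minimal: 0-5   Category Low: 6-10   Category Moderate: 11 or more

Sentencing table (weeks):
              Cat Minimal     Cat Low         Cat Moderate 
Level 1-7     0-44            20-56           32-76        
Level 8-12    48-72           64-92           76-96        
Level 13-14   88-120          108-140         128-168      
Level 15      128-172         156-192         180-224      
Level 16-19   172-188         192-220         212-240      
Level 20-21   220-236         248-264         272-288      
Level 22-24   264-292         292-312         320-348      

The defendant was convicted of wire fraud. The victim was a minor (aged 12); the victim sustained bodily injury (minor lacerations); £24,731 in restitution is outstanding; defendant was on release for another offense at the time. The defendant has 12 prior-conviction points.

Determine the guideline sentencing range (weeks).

Base offense level for wire fraud: 7.
S1 applies: 7 + 1 = 8.
S2 applies (level before this adjustment is 8 < 16, so +1): 8 + 1 = 9.
S3 does not apply.
S4 applies: 9 + 2 = 11.
S5 applies (level before this adjustment is 11 < 12, so +1): 11 + 1 = 12.
Final offense level: 12.
Criminal history: 12 prior points → Category Moderate (11+).
Level 12 falls in the 8-12 band.
Grid: Level 8-12 × Category Moderate = 76-96 weeks.

76-96 weeks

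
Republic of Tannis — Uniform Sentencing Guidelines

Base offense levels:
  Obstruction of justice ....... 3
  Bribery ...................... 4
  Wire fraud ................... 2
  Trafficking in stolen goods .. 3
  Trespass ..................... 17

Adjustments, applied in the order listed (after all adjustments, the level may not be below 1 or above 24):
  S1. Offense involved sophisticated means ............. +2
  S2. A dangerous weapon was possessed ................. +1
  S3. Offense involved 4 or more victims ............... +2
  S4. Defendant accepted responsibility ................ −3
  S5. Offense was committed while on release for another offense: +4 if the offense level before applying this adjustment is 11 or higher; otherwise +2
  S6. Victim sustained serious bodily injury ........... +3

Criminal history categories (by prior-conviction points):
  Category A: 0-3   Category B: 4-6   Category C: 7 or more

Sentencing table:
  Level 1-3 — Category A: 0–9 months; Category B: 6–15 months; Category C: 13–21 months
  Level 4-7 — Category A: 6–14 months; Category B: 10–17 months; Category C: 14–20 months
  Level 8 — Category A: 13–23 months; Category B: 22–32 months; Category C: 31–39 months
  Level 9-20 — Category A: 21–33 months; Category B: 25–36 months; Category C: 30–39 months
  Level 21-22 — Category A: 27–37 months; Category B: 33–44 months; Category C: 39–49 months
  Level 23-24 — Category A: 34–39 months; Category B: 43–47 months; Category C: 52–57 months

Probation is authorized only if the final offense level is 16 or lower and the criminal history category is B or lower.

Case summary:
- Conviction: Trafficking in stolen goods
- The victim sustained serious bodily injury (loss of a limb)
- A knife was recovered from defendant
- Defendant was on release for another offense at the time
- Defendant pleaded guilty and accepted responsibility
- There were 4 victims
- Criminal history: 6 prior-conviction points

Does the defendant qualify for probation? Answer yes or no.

Base offense level for trafficking in stolen goods: 3.
S2 applies: 3 + 1 = 4.
S3 applies: 4 + 2 = 6.
S4 applies: 6 − 3 = 3.
S5 applies (level before this adjustment is 3 < 11, so +2): 3 + 2 = 5.
S6 applies: 5 + 3 = 8.
Final offense level: 8.
Criminal history: 6 prior points → Category B (4-6).
Level 8 falls in the 8 band.
Grid: Level 8 × Category B = 22-32 months.
Probation check: level 8 ≤ 16 and category B ≤ B → eligible.

Yes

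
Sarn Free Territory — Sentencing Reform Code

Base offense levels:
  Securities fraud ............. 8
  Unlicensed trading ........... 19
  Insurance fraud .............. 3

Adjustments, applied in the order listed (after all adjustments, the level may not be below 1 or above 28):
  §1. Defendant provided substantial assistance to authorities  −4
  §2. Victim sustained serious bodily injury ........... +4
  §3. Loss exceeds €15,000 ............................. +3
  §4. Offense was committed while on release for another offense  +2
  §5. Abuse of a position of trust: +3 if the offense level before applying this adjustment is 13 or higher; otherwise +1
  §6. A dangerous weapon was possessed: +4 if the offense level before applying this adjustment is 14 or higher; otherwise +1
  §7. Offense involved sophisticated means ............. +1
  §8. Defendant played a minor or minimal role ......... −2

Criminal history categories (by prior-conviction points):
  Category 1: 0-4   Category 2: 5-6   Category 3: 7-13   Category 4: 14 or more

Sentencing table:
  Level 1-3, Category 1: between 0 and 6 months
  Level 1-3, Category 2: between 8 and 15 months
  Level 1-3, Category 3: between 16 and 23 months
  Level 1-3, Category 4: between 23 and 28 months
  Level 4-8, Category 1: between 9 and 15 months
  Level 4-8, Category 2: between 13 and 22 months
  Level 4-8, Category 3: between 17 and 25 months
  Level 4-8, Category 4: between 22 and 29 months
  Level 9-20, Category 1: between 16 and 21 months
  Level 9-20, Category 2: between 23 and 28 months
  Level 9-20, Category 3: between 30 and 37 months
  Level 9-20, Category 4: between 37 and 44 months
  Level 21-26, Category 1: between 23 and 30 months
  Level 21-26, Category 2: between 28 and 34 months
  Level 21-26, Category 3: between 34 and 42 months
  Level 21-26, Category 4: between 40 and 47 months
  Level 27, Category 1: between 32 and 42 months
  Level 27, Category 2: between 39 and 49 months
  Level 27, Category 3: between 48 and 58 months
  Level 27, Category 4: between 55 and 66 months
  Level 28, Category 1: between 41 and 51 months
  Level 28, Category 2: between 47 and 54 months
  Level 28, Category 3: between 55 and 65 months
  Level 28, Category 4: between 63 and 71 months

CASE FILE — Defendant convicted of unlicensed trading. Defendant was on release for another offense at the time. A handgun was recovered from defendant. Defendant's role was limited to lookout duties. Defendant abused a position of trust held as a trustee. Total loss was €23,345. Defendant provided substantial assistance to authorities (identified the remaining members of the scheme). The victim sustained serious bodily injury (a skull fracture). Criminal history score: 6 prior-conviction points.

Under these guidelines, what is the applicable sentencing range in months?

47-54 months

Base offense level for unlicensed trading: 19.
§1 applies: 19 − 4 = 15.
§2 applies: 15 + 4 = 19.
§3 applies: 19 + 3 = 22.
§4 applies: 22 + 2 = 24.
§5 applies (level before this adjustment is 24 ≥ 13, so +3): 24 + 3 = 27.
§6 applies (level before this adjustment is 27 ≥ 14, so +4): 27 + 4 = 31.
§8 applies: 31 − 2 = 29.
Level 29 exceeds the maximum of 28; capped at 28.
Final offense level: 28.
Criminal history: 6 prior points → Category 2 (5-6).
Level 28 falls in the 28 band.
Grid: Level 28 × Category 2 = 47-54 months.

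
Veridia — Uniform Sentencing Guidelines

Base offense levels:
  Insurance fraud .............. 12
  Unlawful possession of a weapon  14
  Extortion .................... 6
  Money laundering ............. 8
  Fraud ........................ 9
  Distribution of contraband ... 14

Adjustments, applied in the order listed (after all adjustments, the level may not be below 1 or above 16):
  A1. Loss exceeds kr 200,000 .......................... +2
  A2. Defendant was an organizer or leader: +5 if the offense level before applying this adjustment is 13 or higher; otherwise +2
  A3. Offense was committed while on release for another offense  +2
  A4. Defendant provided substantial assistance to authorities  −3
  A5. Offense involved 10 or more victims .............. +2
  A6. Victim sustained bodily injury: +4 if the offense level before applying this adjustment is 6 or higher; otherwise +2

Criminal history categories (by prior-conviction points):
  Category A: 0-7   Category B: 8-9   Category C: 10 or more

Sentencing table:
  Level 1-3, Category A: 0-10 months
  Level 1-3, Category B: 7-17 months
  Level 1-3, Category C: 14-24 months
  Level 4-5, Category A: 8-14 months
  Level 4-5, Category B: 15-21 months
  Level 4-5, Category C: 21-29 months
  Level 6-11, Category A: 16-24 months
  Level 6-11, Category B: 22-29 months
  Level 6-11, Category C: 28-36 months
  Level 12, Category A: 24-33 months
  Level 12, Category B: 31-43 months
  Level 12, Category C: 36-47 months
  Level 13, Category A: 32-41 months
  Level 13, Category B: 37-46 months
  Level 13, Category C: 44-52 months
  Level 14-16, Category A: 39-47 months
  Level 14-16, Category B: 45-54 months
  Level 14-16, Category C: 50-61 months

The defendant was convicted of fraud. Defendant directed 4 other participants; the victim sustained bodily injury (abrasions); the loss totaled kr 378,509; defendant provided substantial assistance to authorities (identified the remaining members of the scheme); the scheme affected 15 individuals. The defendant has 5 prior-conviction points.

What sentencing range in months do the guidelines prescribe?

39-47 months

Base offense level for fraud: 9.
A1 applies: 9 + 2 = 11.
A2 applies (level before this adjustment is 11 < 13, so +2): 11 + 2 = 13.
A3 does not apply.
A4 applies: 13 − 3 = 10.
A5 applies: 10 + 2 = 12.
A6 applies (level before this adjustment is 12 ≥ 6, so +4): 12 + 4 = 16.
Final offense level: 16.
Criminal history: 5 prior points → Category A (0-7).
Level 16 falls in the 14-16 band.
Grid: Level 14-16 × Category A = 39-47 months.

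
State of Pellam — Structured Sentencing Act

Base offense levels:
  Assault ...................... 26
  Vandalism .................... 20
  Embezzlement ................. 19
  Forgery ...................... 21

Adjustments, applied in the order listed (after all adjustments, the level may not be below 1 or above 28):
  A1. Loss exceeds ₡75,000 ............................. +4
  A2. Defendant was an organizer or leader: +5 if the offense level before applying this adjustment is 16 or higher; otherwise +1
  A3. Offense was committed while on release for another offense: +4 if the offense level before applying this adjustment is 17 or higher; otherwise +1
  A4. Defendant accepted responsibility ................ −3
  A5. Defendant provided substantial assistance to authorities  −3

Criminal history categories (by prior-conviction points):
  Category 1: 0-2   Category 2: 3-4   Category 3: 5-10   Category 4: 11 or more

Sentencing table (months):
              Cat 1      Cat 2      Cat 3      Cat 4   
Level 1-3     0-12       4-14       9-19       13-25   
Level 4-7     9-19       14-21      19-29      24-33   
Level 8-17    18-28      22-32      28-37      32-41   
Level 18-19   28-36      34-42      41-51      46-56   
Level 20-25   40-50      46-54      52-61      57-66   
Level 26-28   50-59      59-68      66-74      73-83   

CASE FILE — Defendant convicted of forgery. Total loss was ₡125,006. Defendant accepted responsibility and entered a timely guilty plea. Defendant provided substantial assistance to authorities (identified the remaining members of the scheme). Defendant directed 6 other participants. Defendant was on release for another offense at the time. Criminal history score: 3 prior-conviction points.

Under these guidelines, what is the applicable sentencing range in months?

59-68 months

Base offense level for forgery: 21.
A1 applies: 21 + 4 = 25.
A2 applies (level before this adjustment is 25 ≥ 16, so +5): 25 + 5 = 30.
A3 applies (level before this adjustment is 30 ≥ 17, so +4): 30 + 4 = 34.
A4 applies: 34 − 3 = 31.
A5 applies: 31 − 3 = 28.
Final offense level: 28.
Criminal history: 3 prior points → Category 2 (3-4).
Level 28 falls in the 26-28 band.
Grid: Level 26-28 × Category 2 = 59-68 months.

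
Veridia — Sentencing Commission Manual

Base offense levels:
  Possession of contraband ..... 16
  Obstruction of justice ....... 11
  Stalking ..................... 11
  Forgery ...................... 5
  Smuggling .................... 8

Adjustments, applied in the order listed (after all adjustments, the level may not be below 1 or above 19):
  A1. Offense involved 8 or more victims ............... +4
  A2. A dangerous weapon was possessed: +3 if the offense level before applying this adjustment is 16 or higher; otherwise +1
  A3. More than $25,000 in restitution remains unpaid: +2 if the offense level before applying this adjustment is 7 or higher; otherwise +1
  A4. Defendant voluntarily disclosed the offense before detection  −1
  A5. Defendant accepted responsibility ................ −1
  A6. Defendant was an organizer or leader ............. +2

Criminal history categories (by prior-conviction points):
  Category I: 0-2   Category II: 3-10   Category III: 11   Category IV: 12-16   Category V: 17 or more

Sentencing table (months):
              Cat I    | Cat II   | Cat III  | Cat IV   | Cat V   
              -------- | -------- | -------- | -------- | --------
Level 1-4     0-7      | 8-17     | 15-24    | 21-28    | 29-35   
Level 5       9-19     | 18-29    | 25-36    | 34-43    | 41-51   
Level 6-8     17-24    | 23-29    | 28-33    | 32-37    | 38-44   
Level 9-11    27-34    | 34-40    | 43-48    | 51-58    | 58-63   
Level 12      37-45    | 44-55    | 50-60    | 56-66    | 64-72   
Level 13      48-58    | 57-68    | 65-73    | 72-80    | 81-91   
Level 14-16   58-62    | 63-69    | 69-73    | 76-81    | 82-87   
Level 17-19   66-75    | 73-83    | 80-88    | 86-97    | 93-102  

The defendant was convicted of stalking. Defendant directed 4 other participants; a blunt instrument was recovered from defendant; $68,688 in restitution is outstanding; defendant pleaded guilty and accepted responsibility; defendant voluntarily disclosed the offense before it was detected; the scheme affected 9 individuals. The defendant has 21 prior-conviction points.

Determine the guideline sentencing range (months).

93-102 months

Base offense level for stalking: 11.
A1 applies: 11 + 4 = 15.
A2 applies (level before this adjustment is 15 < 16, so +1): 15 + 1 = 16.
A3 applies (level before this adjustment is 16 ≥ 7, so +2): 16 + 2 = 18.
A4 applies: 18 − 1 = 17.
A5 applies: 17 − 1 = 16.
A6 applies: 16 + 2 = 18.
Final offense level: 18.
Criminal history: 21 prior points → Category V (17+).
Level 18 falls in the 17-19 band.
Grid: Level 17-19 × Category V = 93-102 months.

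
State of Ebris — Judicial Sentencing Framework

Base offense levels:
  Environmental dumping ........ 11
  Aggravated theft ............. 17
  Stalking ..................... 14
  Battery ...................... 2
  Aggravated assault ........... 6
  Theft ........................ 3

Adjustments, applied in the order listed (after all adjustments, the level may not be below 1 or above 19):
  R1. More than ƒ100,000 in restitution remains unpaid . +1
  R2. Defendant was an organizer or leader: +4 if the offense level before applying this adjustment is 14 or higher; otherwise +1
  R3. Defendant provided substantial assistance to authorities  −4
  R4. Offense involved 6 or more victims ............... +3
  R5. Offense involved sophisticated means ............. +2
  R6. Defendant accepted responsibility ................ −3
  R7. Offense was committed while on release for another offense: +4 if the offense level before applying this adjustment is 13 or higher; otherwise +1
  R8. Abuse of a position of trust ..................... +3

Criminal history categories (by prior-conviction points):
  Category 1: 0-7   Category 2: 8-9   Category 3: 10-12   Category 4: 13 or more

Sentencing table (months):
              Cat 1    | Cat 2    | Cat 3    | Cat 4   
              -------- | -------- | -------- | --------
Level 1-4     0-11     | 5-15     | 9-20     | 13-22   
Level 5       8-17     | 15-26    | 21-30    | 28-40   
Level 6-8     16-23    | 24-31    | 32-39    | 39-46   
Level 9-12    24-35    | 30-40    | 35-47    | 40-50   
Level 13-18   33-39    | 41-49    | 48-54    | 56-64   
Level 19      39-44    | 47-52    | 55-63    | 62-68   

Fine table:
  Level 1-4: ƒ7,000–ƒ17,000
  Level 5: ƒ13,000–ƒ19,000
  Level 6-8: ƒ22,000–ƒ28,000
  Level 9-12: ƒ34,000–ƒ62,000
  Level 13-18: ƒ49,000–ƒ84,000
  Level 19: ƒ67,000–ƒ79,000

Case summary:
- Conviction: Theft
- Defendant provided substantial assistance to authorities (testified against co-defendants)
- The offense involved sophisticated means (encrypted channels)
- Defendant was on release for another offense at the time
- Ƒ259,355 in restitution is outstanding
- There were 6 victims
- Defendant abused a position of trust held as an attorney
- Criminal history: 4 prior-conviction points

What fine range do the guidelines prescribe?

Base offense level for theft: 3.
R1 applies: 3 + 1 = 4.
R2 does not apply.
R3 applies: 4 − 4 = 0.
R4 applies: 0 + 3 = 3.
R5 applies: 3 + 2 = 5.
R7 applies (level before this adjustment is 5 < 13, so +1): 5 + 1 = 6.
R8 applies: 6 + 3 = 9.
Final offense level: 9.
Level 9 falls in the 9-12 band.
Fine table: Level 9-12 → ƒ34,000–ƒ62,000.

ƒ34,000–ƒ62,000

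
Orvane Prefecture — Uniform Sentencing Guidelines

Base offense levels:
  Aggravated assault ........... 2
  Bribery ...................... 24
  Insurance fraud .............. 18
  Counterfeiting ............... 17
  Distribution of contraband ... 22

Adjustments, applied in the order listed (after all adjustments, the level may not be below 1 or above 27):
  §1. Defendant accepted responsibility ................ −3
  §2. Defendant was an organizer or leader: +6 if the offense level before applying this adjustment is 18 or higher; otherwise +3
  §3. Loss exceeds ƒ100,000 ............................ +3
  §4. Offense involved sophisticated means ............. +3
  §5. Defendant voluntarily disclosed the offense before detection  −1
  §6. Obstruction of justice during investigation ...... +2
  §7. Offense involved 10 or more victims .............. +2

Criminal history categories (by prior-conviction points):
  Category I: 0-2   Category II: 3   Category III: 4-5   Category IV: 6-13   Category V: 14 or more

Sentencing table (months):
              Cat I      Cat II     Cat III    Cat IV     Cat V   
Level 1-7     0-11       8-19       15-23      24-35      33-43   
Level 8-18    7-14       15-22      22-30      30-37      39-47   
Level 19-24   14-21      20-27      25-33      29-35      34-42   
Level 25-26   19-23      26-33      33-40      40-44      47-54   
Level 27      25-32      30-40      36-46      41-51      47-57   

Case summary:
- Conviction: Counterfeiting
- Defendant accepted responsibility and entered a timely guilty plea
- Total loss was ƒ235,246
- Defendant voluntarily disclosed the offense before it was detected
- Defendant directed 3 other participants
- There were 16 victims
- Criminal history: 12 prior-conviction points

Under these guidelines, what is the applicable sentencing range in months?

29-35 months

Base offense level for counterfeiting: 17.
§1 applies: 17 − 3 = 14.
§2 applies (level before this adjustment is 14 < 18, so +3): 14 + 3 = 17.
§3 applies: 17 + 3 = 20.
§5 applies: 20 − 1 = 19.
§6 does not apply.
§7 applies: 19 + 2 = 21.
Final offense level: 21.
Criminal history: 12 prior points → Category IV (6-13).
Level 21 falls in the 19-24 band.
Grid: Level 19-24 × Category IV = 29-35 months.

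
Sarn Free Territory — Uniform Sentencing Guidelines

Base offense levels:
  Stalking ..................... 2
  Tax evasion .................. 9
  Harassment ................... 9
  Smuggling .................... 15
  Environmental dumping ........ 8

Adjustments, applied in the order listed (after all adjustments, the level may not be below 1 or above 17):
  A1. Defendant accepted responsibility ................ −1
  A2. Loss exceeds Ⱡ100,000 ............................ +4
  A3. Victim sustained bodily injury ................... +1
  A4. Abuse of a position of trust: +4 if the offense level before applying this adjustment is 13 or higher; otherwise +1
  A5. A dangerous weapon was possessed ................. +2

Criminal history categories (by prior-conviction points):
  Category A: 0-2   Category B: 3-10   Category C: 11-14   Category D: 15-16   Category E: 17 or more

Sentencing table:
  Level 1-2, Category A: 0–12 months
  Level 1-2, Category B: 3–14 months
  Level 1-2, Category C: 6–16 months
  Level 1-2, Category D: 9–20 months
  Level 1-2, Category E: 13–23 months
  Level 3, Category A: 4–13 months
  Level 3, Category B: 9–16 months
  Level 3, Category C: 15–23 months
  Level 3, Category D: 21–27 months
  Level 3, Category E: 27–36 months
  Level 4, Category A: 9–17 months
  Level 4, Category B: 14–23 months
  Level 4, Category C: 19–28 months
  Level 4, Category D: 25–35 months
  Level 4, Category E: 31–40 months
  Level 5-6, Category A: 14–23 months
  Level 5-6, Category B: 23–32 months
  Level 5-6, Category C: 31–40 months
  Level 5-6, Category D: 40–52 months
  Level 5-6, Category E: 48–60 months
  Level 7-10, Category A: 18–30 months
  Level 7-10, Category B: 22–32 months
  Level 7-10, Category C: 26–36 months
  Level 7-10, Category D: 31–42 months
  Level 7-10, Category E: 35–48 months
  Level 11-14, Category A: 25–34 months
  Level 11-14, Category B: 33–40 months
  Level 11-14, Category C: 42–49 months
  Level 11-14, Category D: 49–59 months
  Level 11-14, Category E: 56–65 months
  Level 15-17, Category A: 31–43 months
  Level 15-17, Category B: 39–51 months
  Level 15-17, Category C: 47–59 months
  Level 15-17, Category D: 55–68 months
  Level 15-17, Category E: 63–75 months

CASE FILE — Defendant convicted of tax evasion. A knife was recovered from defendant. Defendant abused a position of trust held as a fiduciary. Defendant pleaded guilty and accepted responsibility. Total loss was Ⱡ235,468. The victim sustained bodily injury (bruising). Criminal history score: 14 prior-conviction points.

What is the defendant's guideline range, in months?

Base offense level for tax evasion: 9.
A1 applies: 9 − 1 = 8.
A2 applies: 8 + 4 = 12.
A3 applies: 12 + 1 = 13.
A4 applies (level before this adjustment is 13 ≥ 13, so +4): 13 + 4 = 17.
A5 applies: 17 + 2 = 19.
Level 19 exceeds the maximum of 17; capped at 17.
Final offense level: 17.
Criminal history: 14 prior points → Category C (11-14).
Level 17 falls in the 15-17 band.
Grid: Level 15-17 × Category C = 47-59 months.

47-59 months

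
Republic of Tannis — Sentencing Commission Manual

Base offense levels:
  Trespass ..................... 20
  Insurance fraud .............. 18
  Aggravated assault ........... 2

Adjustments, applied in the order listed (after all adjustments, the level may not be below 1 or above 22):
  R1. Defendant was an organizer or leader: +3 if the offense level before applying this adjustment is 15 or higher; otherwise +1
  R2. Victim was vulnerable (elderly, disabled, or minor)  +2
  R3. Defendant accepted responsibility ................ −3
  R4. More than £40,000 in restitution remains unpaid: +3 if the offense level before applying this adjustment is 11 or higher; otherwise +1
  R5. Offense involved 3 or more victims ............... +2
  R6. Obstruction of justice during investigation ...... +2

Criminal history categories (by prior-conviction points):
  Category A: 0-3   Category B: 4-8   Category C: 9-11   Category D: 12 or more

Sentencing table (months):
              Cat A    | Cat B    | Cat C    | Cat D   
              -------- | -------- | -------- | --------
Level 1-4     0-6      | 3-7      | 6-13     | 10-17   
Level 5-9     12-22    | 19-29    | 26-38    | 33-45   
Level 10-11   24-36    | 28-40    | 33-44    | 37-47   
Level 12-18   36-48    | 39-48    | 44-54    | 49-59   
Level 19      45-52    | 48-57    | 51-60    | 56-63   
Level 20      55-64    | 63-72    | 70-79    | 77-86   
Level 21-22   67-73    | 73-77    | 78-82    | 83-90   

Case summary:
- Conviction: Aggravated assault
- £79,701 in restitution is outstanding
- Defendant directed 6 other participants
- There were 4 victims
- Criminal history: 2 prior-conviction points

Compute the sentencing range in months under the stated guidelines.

12-22 months

Base offense level for aggravated assault: 2.
R1 applies (level before this adjustment is 2 < 15, so +1): 2 + 1 = 3.
R2 does not apply.
R4 applies (level before this adjustment is 3 < 11, so +1): 3 + 1 = 4.
R5 applies: 4 + 2 = 6.
R6 does not apply.
Final offense level: 6.
Criminal history: 2 prior points → Category A (0-3).
Level 6 falls in the 5-9 band.
Grid: Level 5-9 × Category A = 12-22 months.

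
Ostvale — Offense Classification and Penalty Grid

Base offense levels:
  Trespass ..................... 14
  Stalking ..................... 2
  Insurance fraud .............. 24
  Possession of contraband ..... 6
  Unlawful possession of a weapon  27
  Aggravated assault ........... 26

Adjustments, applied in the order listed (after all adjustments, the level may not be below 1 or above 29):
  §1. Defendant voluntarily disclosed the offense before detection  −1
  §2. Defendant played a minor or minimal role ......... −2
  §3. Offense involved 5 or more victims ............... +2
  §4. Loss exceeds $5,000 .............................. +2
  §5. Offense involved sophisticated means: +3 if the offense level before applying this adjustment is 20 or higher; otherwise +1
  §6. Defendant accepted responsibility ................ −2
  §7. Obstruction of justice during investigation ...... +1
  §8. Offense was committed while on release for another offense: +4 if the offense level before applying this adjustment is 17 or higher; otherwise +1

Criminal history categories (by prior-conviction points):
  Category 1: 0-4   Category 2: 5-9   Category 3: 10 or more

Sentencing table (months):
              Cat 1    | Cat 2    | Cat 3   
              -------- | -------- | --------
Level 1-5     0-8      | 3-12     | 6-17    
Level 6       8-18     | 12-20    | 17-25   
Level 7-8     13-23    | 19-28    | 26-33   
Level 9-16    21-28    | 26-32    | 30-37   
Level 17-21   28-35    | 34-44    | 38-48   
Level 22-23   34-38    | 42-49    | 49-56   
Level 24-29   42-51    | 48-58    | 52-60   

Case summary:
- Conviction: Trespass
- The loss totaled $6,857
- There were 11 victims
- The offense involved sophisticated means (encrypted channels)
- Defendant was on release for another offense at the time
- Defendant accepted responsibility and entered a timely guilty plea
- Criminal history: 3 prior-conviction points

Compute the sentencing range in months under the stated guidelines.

Base offense level for trespass: 14.
§2 does not apply.
§3 applies: 14 + 2 = 16.
§4 applies: 16 + 2 = 18.
§5 applies (level before this adjustment is 18 < 20, so +1): 18 + 1 = 19.
§6 applies: 19 − 2 = 17.
§7 does not apply.
§8 applies (level before this adjustment is 17 ≥ 17, so +4): 17 + 4 = 21.
Final offense level: 21.
Criminal history: 3 prior points → Category 1 (0-4).
Level 21 falls in the 17-21 band.
Grid: Level 17-21 × Category 1 = 28-35 months.

28-35 months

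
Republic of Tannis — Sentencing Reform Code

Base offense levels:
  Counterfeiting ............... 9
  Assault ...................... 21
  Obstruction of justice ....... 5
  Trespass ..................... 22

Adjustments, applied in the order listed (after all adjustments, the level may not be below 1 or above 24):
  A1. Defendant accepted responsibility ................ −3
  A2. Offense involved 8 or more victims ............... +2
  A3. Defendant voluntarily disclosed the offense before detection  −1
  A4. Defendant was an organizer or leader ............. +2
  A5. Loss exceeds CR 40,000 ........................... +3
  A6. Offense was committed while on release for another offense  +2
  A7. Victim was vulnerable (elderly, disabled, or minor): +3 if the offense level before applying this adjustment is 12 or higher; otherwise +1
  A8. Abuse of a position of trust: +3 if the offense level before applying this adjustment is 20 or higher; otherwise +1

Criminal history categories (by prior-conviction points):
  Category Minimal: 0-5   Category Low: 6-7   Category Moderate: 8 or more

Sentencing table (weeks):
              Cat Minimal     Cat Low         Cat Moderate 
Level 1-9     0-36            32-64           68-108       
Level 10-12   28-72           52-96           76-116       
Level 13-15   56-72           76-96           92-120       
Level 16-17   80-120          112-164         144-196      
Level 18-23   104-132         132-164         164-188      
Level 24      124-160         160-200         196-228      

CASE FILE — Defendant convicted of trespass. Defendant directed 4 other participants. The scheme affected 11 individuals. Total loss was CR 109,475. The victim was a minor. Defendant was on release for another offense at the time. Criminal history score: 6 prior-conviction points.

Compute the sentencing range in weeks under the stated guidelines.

Base offense level for trespass: 22.
A1 does not apply.
A2 applies: 22 + 2 = 24.
A3 does not apply.
A4 applies: 24 + 2 = 26.
A5 applies: 26 + 3 = 29.
A6 applies: 29 + 2 = 31.
A7 applies (level before this adjustment is 31 ≥ 12, so +3): 31 + 3 = 34.
Level 34 exceeds the maximum of 24; capped at 24.
Final offense level: 24.
Criminal history: 6 prior points → Category Low (6-7).
Level 24 falls in the 24 band.
Grid: Level 24 × Category Low = 160-200 weeks.

160-200 weeks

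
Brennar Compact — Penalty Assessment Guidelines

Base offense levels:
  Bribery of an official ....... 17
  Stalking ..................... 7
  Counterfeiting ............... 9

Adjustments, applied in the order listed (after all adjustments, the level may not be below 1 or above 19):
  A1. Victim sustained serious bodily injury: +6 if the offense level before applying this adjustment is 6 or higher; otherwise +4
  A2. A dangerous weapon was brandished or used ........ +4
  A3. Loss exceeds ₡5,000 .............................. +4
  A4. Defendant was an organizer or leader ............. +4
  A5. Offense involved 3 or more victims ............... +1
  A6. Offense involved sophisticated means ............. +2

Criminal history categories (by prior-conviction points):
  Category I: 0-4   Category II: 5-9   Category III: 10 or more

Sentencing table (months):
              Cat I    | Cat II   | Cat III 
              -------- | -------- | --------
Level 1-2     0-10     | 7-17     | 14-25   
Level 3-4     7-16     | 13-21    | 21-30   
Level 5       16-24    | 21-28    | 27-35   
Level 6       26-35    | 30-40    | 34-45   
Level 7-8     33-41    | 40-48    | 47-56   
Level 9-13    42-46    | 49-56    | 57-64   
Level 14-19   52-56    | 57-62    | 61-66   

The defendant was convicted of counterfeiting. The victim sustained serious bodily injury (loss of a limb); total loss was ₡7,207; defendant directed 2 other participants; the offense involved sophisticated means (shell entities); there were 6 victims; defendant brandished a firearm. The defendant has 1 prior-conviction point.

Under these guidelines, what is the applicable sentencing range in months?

52-56 months

Base offense level for counterfeiting: 9.
A1 applies (level before this adjustment is 9 ≥ 6, so +6): 9 + 6 = 15.
A2 applies: 15 + 4 = 19.
A3 applies: 19 + 4 = 23.
A4 applies: 23 + 4 = 27.
A5 applies: 27 + 1 = 28.
A6 applies: 28 + 2 = 30.
Level 30 exceeds the maximum of 19; capped at 19.
Final offense level: 19.
Criminal history: 1 prior point → Category I (0-4).
Level 19 falls in the 14-19 band.
Grid: Level 14-19 × Category I = 52-56 months.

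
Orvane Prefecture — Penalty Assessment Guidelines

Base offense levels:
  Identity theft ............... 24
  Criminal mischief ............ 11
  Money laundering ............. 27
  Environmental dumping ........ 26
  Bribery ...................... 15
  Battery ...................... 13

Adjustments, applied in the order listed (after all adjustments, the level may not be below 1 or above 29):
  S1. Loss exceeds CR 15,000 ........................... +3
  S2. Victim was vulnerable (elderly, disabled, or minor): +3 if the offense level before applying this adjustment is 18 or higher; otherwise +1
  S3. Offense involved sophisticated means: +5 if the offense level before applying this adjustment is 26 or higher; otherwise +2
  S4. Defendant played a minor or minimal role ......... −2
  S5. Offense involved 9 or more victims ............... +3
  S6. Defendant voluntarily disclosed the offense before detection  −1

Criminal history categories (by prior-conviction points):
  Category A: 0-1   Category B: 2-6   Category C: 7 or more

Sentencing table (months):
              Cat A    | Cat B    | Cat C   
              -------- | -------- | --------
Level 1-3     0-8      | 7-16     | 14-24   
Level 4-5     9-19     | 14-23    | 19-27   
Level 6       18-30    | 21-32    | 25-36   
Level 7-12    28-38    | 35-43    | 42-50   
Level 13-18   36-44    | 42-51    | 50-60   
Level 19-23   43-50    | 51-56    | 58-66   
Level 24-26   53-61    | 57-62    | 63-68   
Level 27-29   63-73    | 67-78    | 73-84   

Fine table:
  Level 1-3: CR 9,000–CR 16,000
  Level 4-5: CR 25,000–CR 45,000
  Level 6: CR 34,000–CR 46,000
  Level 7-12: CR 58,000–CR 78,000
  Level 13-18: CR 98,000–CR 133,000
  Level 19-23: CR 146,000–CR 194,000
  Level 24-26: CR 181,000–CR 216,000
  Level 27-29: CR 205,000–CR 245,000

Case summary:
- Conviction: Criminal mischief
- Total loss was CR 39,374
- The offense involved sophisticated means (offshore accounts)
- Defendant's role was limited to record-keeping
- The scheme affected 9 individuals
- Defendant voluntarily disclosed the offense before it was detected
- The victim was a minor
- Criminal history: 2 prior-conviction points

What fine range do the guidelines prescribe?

CR 98,000–CR 133,000

Base offense level for criminal mischief: 11.
S1 applies: 11 + 3 = 14.
S2 applies (level before this adjustment is 14 < 18, so +1): 14 + 1 = 15.
S3 applies (level before this adjustment is 15 < 26, so +2): 15 + 2 = 17.
S4 applies: 17 − 2 = 15.
S5 applies: 15 + 3 = 18.
S6 applies: 18 − 1 = 17.
Final offense level: 17.
Level 17 falls in the 13-18 band.
Fine table: Level 13-18 → CR 98,000–CR 133,000.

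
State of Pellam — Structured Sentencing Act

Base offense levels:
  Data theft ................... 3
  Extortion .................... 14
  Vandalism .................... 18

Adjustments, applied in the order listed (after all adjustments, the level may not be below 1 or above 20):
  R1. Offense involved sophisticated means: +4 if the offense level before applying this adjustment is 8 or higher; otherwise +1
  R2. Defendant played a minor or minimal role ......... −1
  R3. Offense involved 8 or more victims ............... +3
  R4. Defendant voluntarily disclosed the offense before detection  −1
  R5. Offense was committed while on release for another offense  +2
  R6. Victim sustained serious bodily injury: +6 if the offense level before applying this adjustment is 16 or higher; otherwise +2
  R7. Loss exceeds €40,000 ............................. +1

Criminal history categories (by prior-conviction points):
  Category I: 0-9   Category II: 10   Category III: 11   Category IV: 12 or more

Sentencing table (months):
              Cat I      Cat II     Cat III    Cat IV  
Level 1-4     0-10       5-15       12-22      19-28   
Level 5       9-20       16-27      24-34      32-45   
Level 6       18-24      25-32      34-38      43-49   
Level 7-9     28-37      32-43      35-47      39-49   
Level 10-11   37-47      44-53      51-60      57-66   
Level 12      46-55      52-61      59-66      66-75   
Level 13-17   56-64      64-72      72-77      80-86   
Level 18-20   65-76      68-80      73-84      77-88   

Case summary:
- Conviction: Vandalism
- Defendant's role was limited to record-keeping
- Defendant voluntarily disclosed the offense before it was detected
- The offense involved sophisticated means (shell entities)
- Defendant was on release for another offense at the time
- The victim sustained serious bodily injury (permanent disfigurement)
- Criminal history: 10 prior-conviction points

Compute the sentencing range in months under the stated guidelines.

68-80 months

Base offense level for vandalism: 18.
R1 applies (level before this adjustment is 18 ≥ 8, so +4): 18 + 4 = 22.
R2 applies: 22 − 1 = 21.
R3 does not apply.
R4 applies: 21 − 1 = 20.
R5 applies: 20 + 2 = 22.
R6 applies (level before this adjustment is 22 ≥ 16, so +6): 22 + 6 = 28.
R7 does not apply.
Level 28 exceeds the maximum of 20; capped at 20.
Final offense level: 20.
Criminal history: 10 prior points → Category II (10).
Level 20 falls in the 18-20 band.
Grid: Level 18-20 × Category II = 68-80 months.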